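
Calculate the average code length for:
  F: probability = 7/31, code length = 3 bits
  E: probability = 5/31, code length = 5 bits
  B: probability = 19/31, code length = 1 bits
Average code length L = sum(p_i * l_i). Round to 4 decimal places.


Weighted contributions p_i * l_i:
  F: (7/31) * 3 = 21/31
  E: (5/31) * 5 = 25/31
  B: (19/31) * 1 = 19/31
Sum = (21 + 25 + 19)/31 = 65/31

L = 65/31 = 2.0968 bits/symbol


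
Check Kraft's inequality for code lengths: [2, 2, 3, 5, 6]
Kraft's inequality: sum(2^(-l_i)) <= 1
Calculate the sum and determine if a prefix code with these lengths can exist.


Sum = 2^(-2) + 2^(-2) + 2^(-3) + 2^(-5) + 2^(-6)
    = 0.25 + 0.25 + 0.125 + 0.03125 + 0.015625
    = 43/64 = 0.671875
Since 0.671875 <= 1, Kraft's inequality IS satisfied.
A prefix code with these lengths CAN exist.

Kraft sum = 0.671875. Satisfied.


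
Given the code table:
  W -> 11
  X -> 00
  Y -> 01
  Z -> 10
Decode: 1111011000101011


Decoding:
11 -> W
11 -> W
01 -> Y
10 -> Z
00 -> X
10 -> Z
10 -> Z
11 -> W


Result: WWYZXZZW


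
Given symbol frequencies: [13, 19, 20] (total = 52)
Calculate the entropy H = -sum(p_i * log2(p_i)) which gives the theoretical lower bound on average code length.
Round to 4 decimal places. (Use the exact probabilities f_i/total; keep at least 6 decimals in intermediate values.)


Per-symbol terms -p_i * log2(p_i) with p_i = f_i/52:
  p = 13/52 = 0.250000: log2(p) = -2.000000, -p*log2(p) = 0.500000
  p = 19/52 = 0.365385: log2(p) = -1.452512, -p*log2(p) = 0.530726
  p = 20/52 = 0.384615: log2(p) = -1.378512, -p*log2(p) = 0.530197
H = 0.500000 + 0.530726 + 0.530197 = 1.560923

H = 1.5609 bits/symbol


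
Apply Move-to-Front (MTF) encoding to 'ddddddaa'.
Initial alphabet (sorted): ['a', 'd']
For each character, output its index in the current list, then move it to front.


MTF encoding:
'd': index 1 in ['a', 'd'] -> ['d', 'a']
'd': index 0 in ['d', 'a'] -> ['d', 'a']
'd': index 0 in ['d', 'a'] -> ['d', 'a']
'd': index 0 in ['d', 'a'] -> ['d', 'a']
'd': index 0 in ['d', 'a'] -> ['d', 'a']
'd': index 0 in ['d', 'a'] -> ['d', 'a']
'a': index 1 in ['d', 'a'] -> ['a', 'd']
'a': index 0 in ['a', 'd'] -> ['a', 'd']


Output: [1, 0, 0, 0, 0, 0, 1, 0]


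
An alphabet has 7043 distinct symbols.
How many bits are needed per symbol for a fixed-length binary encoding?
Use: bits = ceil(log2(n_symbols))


log2(7043) = 12.782
Bracket: 2^12 = 4096 < 7043 <= 2^13 = 8192
So ceil(log2(7043)) = 13

bits = ceil(log2(7043)) = ceil(12.782) = 13 bits


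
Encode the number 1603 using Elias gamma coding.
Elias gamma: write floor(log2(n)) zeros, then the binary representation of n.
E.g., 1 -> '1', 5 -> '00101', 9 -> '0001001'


num_bits = floor(log2(1603)) + 1 = 11
leading_zeros = num_bits - 1 = 10
binary(1603) = 11001000011

Elias gamma(1603) = '0000000000' + '11001000011' = 000000000011001000011 (21 bits)


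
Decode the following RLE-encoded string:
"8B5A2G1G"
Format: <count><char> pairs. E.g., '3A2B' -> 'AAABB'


Expanding each <count><char> pair:
  8B -> 'BBBBBBBB'
  5A -> 'AAAAA'
  2G -> 'GG'
  1G -> 'G'

Decoded = BBBBBBBBAAAAAGGG


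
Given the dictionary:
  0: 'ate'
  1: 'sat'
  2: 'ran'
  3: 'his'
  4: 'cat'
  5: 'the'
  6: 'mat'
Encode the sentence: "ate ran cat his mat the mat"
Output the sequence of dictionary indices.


Look up each word in the dictionary:
  'ate' -> 0
  'ran' -> 2
  'cat' -> 4
  'his' -> 3
  'mat' -> 6
  'the' -> 5
  'mat' -> 6

Encoded: [0, 2, 4, 3, 6, 5, 6]


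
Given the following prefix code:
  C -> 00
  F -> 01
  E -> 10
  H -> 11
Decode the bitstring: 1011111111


Decoding step by step:
Bits 10 -> E
Bits 11 -> H
Bits 11 -> H
Bits 11 -> H
Bits 11 -> H


Decoded message: EHHHH


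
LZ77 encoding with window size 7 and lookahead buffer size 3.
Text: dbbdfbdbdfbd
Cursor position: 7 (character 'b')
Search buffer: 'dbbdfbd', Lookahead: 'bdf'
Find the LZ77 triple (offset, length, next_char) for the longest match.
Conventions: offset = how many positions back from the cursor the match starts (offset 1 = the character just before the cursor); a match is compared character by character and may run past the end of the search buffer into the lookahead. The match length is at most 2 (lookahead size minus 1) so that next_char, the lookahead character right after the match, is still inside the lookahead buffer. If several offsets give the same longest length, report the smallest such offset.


Try each offset into the search buffer:
  offset=1 (pos 6, char 'd'): match length 0
  offset=2 (pos 5, char 'b'): match length 2
  offset=3 (pos 4, char 'f'): match length 0
  offset=4 (pos 3, char 'd'): match length 0
  offset=5 (pos 2, char 'b'): match length 2
  offset=6 (pos 1, char 'b'): match length 1
  offset=7 (pos 0, char 'd'): match length 0
Longest match has length 2, found at offsets 2, 5; take the smallest, offset 2.
next_char = character at position 7 + 2 = 9 -> 'f'

Best match: offset=2, length=2 (matching 'bd' starting at position 5)
LZ77 triple: (2, 2, 'f')


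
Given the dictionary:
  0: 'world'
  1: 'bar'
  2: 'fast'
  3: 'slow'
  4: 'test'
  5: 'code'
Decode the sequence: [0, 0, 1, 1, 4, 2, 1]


Look up each index in the dictionary:
  0 -> 'world'
  0 -> 'world'
  1 -> 'bar'
  1 -> 'bar'
  4 -> 'test'
  2 -> 'fast'
  1 -> 'bar'

Decoded: "world world bar bar test fast bar"


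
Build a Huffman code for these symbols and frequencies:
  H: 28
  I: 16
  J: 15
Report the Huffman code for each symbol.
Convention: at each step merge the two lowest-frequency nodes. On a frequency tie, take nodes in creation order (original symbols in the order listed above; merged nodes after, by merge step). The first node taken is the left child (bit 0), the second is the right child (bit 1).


Huffman tree construction:
Step 1: Merge J(15) + I(16) = 31
Step 2: Merge H(28) + (J+I)(31) = 59
Read each symbol's code off the tree from the root (left child = 0, right child = 1).

Codes:
  H: 0 (length 1)
  I: 11 (length 2)
  J: 10 (length 2)
Average code length: 90/59 = 1.5254 bits/symbol


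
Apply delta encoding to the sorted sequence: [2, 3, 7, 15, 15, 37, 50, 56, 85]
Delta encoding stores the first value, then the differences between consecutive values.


First value: 2
Deltas:
  3 - 2 = 1
  7 - 3 = 4
  15 - 7 = 8
  15 - 15 = 0
  37 - 15 = 22
  50 - 37 = 13
  56 - 50 = 6
  85 - 56 = 29


Delta encoded: [2, 1, 4, 8, 0, 22, 13, 6, 29]


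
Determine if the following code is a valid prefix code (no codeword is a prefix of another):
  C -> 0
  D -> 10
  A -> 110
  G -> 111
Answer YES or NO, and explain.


Checking each pair (does one codeword prefix another?):
  C='0' vs D='10': no prefix
  C='0' vs A='110': no prefix
  C='0' vs G='111': no prefix
  D='10' vs C='0': no prefix
  D='10' vs A='110': no prefix
  D='10' vs G='111': no prefix
  A='110' vs C='0': no prefix
  A='110' vs D='10': no prefix
  A='110' vs G='111': no prefix
  G='111' vs C='0': no prefix
  G='111' vs D='10': no prefix
  G='111' vs A='110': no prefix
No violation found over all pairs.

YES -- this is a valid prefix code. No codeword is a prefix of any other codeword.


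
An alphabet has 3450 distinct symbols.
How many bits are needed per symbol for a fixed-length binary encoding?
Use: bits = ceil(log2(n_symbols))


log2(3450) = 11.7524
Bracket: 2^11 = 2048 < 3450 <= 2^12 = 4096
So ceil(log2(3450)) = 12

bits = ceil(log2(3450)) = ceil(11.7524) = 12 bits


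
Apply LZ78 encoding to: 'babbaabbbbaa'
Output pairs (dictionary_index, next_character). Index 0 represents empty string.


LZ78 encoding steps:
Dictionary: {0: ''}
Step 1: w='' (idx 0), next='b' -> output (0, 'b'), add 'b' as idx 1
Step 2: w='' (idx 0), next='a' -> output (0, 'a'), add 'a' as idx 2
Step 3: w='b' (idx 1), next='b' -> output (1, 'b'), add 'bb' as idx 3
Step 4: w='a' (idx 2), next='a' -> output (2, 'a'), add 'aa' as idx 4
Step 5: w='bb' (idx 3), next='b' -> output (3, 'b'), add 'bbb' as idx 5
Step 6: w='b' (idx 1), next='a' -> output (1, 'a'), add 'ba' as idx 6
Step 7: w='a' (idx 2), end of input -> output (2, '')


Encoded: [(0, 'b'), (0, 'a'), (1, 'b'), (2, 'a'), (3, 'b'), (1, 'a'), (2, '')]


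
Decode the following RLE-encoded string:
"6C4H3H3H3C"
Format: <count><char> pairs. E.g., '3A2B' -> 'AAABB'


Expanding each <count><char> pair:
  6C -> 'CCCCCC'
  4H -> 'HHHH'
  3H -> 'HHH'
  3H -> 'HHH'
  3C -> 'CCC'

Decoded = CCCCCCHHHHHHHHHHCCC


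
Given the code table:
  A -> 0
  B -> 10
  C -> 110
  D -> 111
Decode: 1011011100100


Decoding:
10 -> B
110 -> C
111 -> D
0 -> A
0 -> A
10 -> B
0 -> A


Result: BCDAABA


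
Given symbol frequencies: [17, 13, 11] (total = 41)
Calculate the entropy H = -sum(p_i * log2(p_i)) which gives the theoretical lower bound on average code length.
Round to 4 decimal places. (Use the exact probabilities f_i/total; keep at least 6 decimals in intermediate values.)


Per-symbol terms -p_i * log2(p_i) with p_i = f_i/41:
  p = 17/41 = 0.414634: log2(p) = -1.270089, -p*log2(p) = 0.526622
  p = 13/41 = 0.317073: log2(p) = -1.657112, -p*log2(p) = 0.525426
  p = 11/41 = 0.268293: log2(p) = -1.898120, -p*log2(p) = 0.509252
H = 0.526622 + 0.525426 + 0.509252 = 1.561300

H = 1.5613 bits/symbol


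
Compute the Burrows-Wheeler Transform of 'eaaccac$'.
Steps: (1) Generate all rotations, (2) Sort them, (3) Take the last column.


Rotations (sorted):
  0: $eaaccac -> last char: c
  1: aaccac$e -> last char: e
  2: ac$eaacc -> last char: c
  3: accac$ea -> last char: a
  4: c$eaacca -> last char: a
  5: cac$eaac -> last char: c
  6: ccac$eaa -> last char: a
  7: eaaccac$ -> last char: $


BWT = cecaaca$


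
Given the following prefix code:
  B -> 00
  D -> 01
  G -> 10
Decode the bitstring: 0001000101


Decoding step by step:
Bits 00 -> B
Bits 01 -> D
Bits 00 -> B
Bits 01 -> D
Bits 01 -> D


Decoded message: BDBDD


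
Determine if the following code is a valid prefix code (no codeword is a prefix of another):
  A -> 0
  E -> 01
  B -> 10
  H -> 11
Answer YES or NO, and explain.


Checking each pair (does one codeword prefix another?):
  A='0' vs E='01': prefix -- VIOLATION

NO -- this is NOT a valid prefix code. A (0) is a prefix of E (01).


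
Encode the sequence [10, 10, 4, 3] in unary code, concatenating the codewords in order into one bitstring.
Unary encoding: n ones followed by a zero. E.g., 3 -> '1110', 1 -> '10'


Encode each number as n ones followed by a terminating 0:
  10 -> 11111111110 (11 bits)
  10 -> 11111111110 (11 bits)
  4 -> 11110 (5 bits)
  3 -> 1110 (4 bits)
Total length = 11 + 11 + 5 + 4 = 31 bits.

Unary([10, 10, 4, 3]) = 1111111111011111111110111101110 (31 bits)


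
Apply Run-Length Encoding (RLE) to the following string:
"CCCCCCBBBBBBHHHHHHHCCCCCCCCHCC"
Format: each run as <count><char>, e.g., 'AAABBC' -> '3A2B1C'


Scanning runs left to right:
  i=0: run of 'C' x 6 -> '6C'
  i=6: run of 'B' x 6 -> '6B'
  i=12: run of 'H' x 7 -> '7H'
  i=19: run of 'C' x 8 -> '8C'
  i=27: run of 'H' x 1 -> '1H'
  i=28: run of 'C' x 2 -> '2C'

RLE = 6C6B7H8C1H2C


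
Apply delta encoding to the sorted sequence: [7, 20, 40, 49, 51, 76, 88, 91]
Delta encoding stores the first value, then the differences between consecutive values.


First value: 7
Deltas:
  20 - 7 = 13
  40 - 20 = 20
  49 - 40 = 9
  51 - 49 = 2
  76 - 51 = 25
  88 - 76 = 12
  91 - 88 = 3


Delta encoded: [7, 13, 20, 9, 2, 25, 12, 3]


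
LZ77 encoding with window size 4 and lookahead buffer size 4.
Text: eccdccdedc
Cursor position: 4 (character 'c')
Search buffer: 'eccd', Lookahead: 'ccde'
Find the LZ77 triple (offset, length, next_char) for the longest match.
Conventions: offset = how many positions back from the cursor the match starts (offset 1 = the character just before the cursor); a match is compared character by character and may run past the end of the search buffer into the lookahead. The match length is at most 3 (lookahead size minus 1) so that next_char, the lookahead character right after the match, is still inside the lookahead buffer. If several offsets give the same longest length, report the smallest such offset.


Try each offset into the search buffer:
  offset=1 (pos 3, char 'd'): match length 0
  offset=2 (pos 2, char 'c'): match length 1
  offset=3 (pos 1, char 'c'): match length 3
  offset=4 (pos 0, char 'e'): match length 0
Longest match has length 3 at offset 3.
next_char = character at position 4 + 3 = 7 -> 'e'

Best match: offset=3, length=3 (matching 'ccd' starting at position 1)
LZ77 triple: (3, 3, 'e')


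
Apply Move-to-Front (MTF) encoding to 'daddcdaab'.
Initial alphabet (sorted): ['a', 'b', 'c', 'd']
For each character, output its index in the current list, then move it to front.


MTF encoding:
'd': index 3 in ['a', 'b', 'c', 'd'] -> ['d', 'a', 'b', 'c']
'a': index 1 in ['d', 'a', 'b', 'c'] -> ['a', 'd', 'b', 'c']
'd': index 1 in ['a', 'd', 'b', 'c'] -> ['d', 'a', 'b', 'c']
'd': index 0 in ['d', 'a', 'b', 'c'] -> ['d', 'a', 'b', 'c']
'c': index 3 in ['d', 'a', 'b', 'c'] -> ['c', 'd', 'a', 'b']
'd': index 1 in ['c', 'd', 'a', 'b'] -> ['d', 'c', 'a', 'b']
'a': index 2 in ['d', 'c', 'a', 'b'] -> ['a', 'd', 'c', 'b']
'a': index 0 in ['a', 'd', 'c', 'b'] -> ['a', 'd', 'c', 'b']
'b': index 3 in ['a', 'd', 'c', 'b'] -> ['b', 'a', 'd', 'c']


Output: [3, 1, 1, 0, 3, 1, 2, 0, 3]


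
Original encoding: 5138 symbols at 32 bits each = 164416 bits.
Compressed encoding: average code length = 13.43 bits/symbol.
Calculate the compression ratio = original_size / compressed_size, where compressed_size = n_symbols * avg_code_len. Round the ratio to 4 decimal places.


original_size = n_symbols * orig_bits = 5138 * 32 = 164416 bits
compressed_size = n_symbols * avg_code_len = 5138 * 13.43 = 69003.34 bits
ratio = original_size / compressed_size = 164416 / 69003.34 = 2.3827

Compression ratio = 2.3827


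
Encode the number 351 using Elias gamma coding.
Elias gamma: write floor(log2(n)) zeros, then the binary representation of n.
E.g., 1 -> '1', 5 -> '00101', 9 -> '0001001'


num_bits = floor(log2(351)) + 1 = 9
leading_zeros = num_bits - 1 = 8
binary(351) = 101011111

Elias gamma(351) = '00000000' + '101011111' = 00000000101011111 (17 bits)


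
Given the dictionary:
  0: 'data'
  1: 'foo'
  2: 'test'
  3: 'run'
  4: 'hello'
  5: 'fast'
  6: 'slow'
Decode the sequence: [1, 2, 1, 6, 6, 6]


Look up each index in the dictionary:
  1 -> 'foo'
  2 -> 'test'
  1 -> 'foo'
  6 -> 'slow'
  6 -> 'slow'
  6 -> 'slow'

Decoded: "foo test foo slow slow slow"


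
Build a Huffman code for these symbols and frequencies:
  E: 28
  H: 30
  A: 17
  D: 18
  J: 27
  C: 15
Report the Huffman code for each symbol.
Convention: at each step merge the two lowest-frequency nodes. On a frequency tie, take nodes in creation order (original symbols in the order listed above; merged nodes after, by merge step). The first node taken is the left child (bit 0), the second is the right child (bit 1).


Huffman tree construction:
Step 1: Merge C(15) + A(17) = 32
Step 2: Merge D(18) + J(27) = 45
Step 3: Merge E(28) + H(30) = 58
Step 4: Merge (C+A)(32) + (D+J)(45) = 77
Step 5: Merge (E+H)(58) + ((C+A)+(D+J))(77) = 135
Read each symbol's code off the tree from the root (left child = 0, right child = 1).

Codes:
  E: 00 (length 2)
  H: 01 (length 2)
  A: 101 (length 3)
  D: 110 (length 3)
  J: 111 (length 3)
  C: 100 (length 3)
Average code length: 347/135 = 2.5704 bits/symbol


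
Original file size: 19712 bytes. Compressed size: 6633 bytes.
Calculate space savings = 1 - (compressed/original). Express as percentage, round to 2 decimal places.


ratio = compressed/original = 6633/19712 = 0.336496
savings = 1 - ratio = 1 - 0.336496 = 0.663504
as a percentage: 0.663504 * 100 = 66.35%

Space savings = 1 - 6633/19712 = 66.35%


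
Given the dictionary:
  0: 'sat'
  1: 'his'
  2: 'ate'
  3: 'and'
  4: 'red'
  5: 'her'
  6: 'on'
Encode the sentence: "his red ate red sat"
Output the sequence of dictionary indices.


Look up each word in the dictionary:
  'his' -> 1
  'red' -> 4
  'ate' -> 2
  'red' -> 4
  'sat' -> 0

Encoded: [1, 4, 2, 4, 0]


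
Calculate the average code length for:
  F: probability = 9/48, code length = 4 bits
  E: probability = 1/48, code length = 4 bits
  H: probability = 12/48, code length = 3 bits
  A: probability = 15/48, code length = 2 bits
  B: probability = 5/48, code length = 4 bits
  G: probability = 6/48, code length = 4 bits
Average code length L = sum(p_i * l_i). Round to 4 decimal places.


Weighted contributions p_i * l_i:
  F: (9/48) * 4 = 36/48
  E: (1/48) * 4 = 4/48
  H: (12/48) * 3 = 36/48
  A: (15/48) * 2 = 30/48
  B: (5/48) * 4 = 20/48
  G: (6/48) * 4 = 24/48
Sum = (36 + 4 + 36 + 30 + 20 + 24)/48 = 150/48

L = 150/48 = 3.1250 bits/symbol


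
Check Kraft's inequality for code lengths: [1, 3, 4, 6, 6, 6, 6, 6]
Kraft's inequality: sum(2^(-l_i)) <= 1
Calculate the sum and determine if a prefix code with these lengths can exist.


Sum = 2^(-1) + 2^(-3) + 2^(-4) + 2^(-6) + 2^(-6) + 2^(-6) + 2^(-6) + 2^(-6)
    = 0.5 + 0.125 + 0.0625 + 0.015625 + 0.015625 + 0.015625 + 0.015625 + 0.015625
    = 49/64 = 0.765625
Since 0.765625 <= 1, Kraft's inequality IS satisfied.
A prefix code with these lengths CAN exist.

Kraft sum = 0.765625. Satisfied.


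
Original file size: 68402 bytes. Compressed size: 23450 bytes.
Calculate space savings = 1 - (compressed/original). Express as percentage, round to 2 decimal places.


ratio = compressed/original = 23450/68402 = 0.342826
savings = 1 - ratio = 1 - 0.342826 = 0.657174
as a percentage: 0.657174 * 100 = 65.72%

Space savings = 1 - 23450/68402 = 65.72%


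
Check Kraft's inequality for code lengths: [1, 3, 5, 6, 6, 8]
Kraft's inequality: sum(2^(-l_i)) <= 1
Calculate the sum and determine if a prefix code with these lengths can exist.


Sum = 2^(-1) + 2^(-3) + 2^(-5) + 2^(-6) + 2^(-6) + 2^(-8)
    = 0.5 + 0.125 + 0.03125 + 0.015625 + 0.015625 + 0.00390625
    = 177/256 = 0.69140625
Since 0.69140625 <= 1, Kraft's inequality IS satisfied.
A prefix code with these lengths CAN exist.

Kraft sum = 0.69140625. Satisfied.


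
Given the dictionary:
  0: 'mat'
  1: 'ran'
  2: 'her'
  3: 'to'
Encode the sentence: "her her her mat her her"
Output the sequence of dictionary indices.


Look up each word in the dictionary:
  'her' -> 2
  'her' -> 2
  'her' -> 2
  'mat' -> 0
  'her' -> 2
  'her' -> 2

Encoded: [2, 2, 2, 0, 2, 2]


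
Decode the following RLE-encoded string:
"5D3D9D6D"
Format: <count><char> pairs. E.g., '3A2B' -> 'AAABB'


Expanding each <count><char> pair:
  5D -> 'DDDDD'
  3D -> 'DDD'
  9D -> 'DDDDDDDDD'
  6D -> 'DDDDDD'

Decoded = DDDDDDDDDDDDDDDDDDDDDDD


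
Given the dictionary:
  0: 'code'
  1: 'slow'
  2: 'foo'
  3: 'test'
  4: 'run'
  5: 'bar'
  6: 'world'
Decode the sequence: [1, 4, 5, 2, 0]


Look up each index in the dictionary:
  1 -> 'slow'
  4 -> 'run'
  5 -> 'bar'
  2 -> 'foo'
  0 -> 'code'

Decoded: "slow run bar foo code"


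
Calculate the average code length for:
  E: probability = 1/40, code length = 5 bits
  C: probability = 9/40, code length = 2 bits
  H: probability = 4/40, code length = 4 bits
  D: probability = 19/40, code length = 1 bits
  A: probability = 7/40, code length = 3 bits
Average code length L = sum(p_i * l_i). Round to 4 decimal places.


Weighted contributions p_i * l_i:
  E: (1/40) * 5 = 5/40
  C: (9/40) * 2 = 18/40
  H: (4/40) * 4 = 16/40
  D: (19/40) * 1 = 19/40
  A: (7/40) * 3 = 21/40
Sum = (5 + 18 + 16 + 19 + 21)/40 = 79/40

L = 79/40 = 1.9750 bits/symbol


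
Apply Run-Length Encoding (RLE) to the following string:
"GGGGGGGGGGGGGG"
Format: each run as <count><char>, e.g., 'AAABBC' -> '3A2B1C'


Scanning runs left to right:
  i=0: run of 'G' x 14 -> '14G'

RLE = 14G


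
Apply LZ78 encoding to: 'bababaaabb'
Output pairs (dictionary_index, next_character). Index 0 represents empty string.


LZ78 encoding steps:
Dictionary: {0: ''}
Step 1: w='' (idx 0), next='b' -> output (0, 'b'), add 'b' as idx 1
Step 2: w='' (idx 0), next='a' -> output (0, 'a'), add 'a' as idx 2
Step 3: w='b' (idx 1), next='a' -> output (1, 'a'), add 'ba' as idx 3
Step 4: w='ba' (idx 3), next='a' -> output (3, 'a'), add 'baa' as idx 4
Step 5: w='a' (idx 2), next='b' -> output (2, 'b'), add 'ab' as idx 5
Step 6: w='b' (idx 1), end of input -> output (1, '')


Encoded: [(0, 'b'), (0, 'a'), (1, 'a'), (3, 'a'), (2, 'b'), (1, '')]


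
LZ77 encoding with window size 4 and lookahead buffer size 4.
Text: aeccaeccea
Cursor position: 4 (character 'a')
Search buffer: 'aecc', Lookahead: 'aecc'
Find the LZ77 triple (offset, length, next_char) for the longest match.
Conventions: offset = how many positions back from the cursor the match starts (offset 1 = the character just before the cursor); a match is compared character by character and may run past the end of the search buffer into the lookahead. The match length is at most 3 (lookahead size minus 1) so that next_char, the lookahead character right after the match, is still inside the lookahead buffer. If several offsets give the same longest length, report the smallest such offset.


Try each offset into the search buffer:
  offset=1 (pos 3, char 'c'): match length 0
  offset=2 (pos 2, char 'c'): match length 0
  offset=3 (pos 1, char 'e'): match length 0
  offset=4 (pos 0, char 'a'): match length 3
Longest match has length 3 at offset 4.
next_char = character at position 4 + 3 = 7 -> 'c'

Best match: offset=4, length=3 (matching 'aec' starting at position 0)
LZ77 triple: (4, 3, 'c')


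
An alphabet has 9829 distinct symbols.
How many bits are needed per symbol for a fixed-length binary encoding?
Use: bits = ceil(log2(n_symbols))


log2(9829) = 13.2628
Bracket: 2^13 = 8192 < 9829 <= 2^14 = 16384
So ceil(log2(9829)) = 14

bits = ceil(log2(9829)) = ceil(13.2628) = 14 bits


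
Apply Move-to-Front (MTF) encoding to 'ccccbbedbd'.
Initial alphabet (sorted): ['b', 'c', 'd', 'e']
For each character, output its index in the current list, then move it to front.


MTF encoding:
'c': index 1 in ['b', 'c', 'd', 'e'] -> ['c', 'b', 'd', 'e']
'c': index 0 in ['c', 'b', 'd', 'e'] -> ['c', 'b', 'd', 'e']
'c': index 0 in ['c', 'b', 'd', 'e'] -> ['c', 'b', 'd', 'e']
'c': index 0 in ['c', 'b', 'd', 'e'] -> ['c', 'b', 'd', 'e']
'b': index 1 in ['c', 'b', 'd', 'e'] -> ['b', 'c', 'd', 'e']
'b': index 0 in ['b', 'c', 'd', 'e'] -> ['b', 'c', 'd', 'e']
'e': index 3 in ['b', 'c', 'd', 'e'] -> ['e', 'b', 'c', 'd']
'd': index 3 in ['e', 'b', 'c', 'd'] -> ['d', 'e', 'b', 'c']
'b': index 2 in ['d', 'e', 'b', 'c'] -> ['b', 'd', 'e', 'c']
'd': index 1 in ['b', 'd', 'e', 'c'] -> ['d', 'b', 'e', 'c']


Output: [1, 0, 0, 0, 1, 0, 3, 3, 2, 1]


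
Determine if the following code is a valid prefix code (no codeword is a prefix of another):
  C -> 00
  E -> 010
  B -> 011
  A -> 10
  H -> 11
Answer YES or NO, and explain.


Checking each pair (does one codeword prefix another?):
  C='00' vs E='010': no prefix
  C='00' vs B='011': no prefix
  C='00' vs A='10': no prefix
  C='00' vs H='11': no prefix
  E='010' vs C='00': no prefix
  E='010' vs B='011': no prefix
  E='010' vs A='10': no prefix
  E='010' vs H='11': no prefix
  B='011' vs C='00': no prefix
  B='011' vs E='010': no prefix
  B='011' vs A='10': no prefix
  B='011' vs H='11': no prefix
  A='10' vs C='00': no prefix
  A='10' vs E='010': no prefix
  A='10' vs B='011': no prefix
  A='10' vs H='11': no prefix
  H='11' vs C='00': no prefix
  H='11' vs E='010': no prefix
  H='11' vs B='011': no prefix
  H='11' vs A='10': no prefix
No violation found over all pairs.

YES -- this is a valid prefix code. No codeword is a prefix of any other codeword.


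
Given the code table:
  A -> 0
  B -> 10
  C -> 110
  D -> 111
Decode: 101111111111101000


Decoding:
10 -> B
111 -> D
111 -> D
111 -> D
110 -> C
10 -> B
0 -> A
0 -> A


Result: BDDDCBAA


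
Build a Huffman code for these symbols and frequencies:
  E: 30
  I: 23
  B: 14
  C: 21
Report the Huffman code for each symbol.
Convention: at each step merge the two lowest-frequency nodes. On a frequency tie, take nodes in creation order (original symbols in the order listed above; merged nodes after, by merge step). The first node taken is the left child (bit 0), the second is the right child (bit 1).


Huffman tree construction:
Step 1: Merge B(14) + C(21) = 35
Step 2: Merge I(23) + E(30) = 53
Step 3: Merge (B+C)(35) + (I+E)(53) = 88
Read each symbol's code off the tree from the root (left child = 0, right child = 1).

Codes:
  E: 11 (length 2)
  I: 10 (length 2)
  B: 00 (length 2)
  C: 01 (length 2)
Average code length: 176/88 = 2.0000 bits/symbol


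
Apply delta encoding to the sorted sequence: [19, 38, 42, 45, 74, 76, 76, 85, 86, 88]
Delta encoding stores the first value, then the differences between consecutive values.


First value: 19
Deltas:
  38 - 19 = 19
  42 - 38 = 4
  45 - 42 = 3
  74 - 45 = 29
  76 - 74 = 2
  76 - 76 = 0
  85 - 76 = 9
  86 - 85 = 1
  88 - 86 = 2


Delta encoded: [19, 19, 4, 3, 29, 2, 0, 9, 1, 2]


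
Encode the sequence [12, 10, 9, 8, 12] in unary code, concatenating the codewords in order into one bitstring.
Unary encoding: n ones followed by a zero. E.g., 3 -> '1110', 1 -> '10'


Encode each number as n ones followed by a terminating 0:
  12 -> 1111111111110 (13 bits)
  10 -> 11111111110 (11 bits)
  9 -> 1111111110 (10 bits)
  8 -> 111111110 (9 bits)
  12 -> 1111111111110 (13 bits)
Total length = 13 + 11 + 10 + 9 + 13 = 56 bits.

Unary([12, 10, 9, 8, 12]) = 11111111111101111111111011111111101111111101111111111110 (56 bits)


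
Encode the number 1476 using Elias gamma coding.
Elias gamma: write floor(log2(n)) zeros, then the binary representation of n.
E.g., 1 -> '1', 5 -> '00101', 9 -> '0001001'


num_bits = floor(log2(1476)) + 1 = 11
leading_zeros = num_bits - 1 = 10
binary(1476) = 10111000100

Elias gamma(1476) = '0000000000' + '10111000100' = 000000000010111000100 (21 bits)


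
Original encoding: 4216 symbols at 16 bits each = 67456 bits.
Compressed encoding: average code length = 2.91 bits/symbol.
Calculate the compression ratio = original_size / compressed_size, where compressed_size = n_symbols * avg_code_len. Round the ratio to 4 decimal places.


original_size = n_symbols * orig_bits = 4216 * 16 = 67456 bits
compressed_size = n_symbols * avg_code_len = 4216 * 2.91 = 12268.56 bits
ratio = original_size / compressed_size = 67456 / 12268.56 = 5.4983

Compression ratio = 5.4983


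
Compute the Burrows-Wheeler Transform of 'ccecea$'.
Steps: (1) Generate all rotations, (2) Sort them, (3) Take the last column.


Rotations (sorted):
  0: $ccecea -> last char: a
  1: a$ccece -> last char: e
  2: ccecea$ -> last char: $
  3: cea$cce -> last char: e
  4: cecea$c -> last char: c
  5: ea$ccec -> last char: c
  6: ecea$cc -> last char: c


BWT = ae$eccc


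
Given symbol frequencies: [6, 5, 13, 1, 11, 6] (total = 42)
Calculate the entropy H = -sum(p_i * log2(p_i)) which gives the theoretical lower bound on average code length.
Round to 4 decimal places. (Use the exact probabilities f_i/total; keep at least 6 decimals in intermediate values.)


Per-symbol terms -p_i * log2(p_i) with p_i = f_i/42:
  p = 6/42 = 0.142857: log2(p) = -2.807355, -p*log2(p) = 0.401051
  p = 5/42 = 0.119048: log2(p) = -3.070389, -p*log2(p) = 0.365523
  p = 13/42 = 0.309524: log2(p) = -1.691878, -p*log2(p) = 0.523676
  p = 1/42 = 0.023810: log2(p) = -5.392317, -p*log2(p) = 0.128389
  p = 11/42 = 0.261905: log2(p) = -1.932886, -p*log2(p) = 0.506232
  p = 6/42 = 0.142857: log2(p) = -2.807355, -p*log2(p) = 0.401051
H = 0.401051 + 0.365523 + 0.523676 + 0.128389 + 0.506232 + 0.401051 = 2.325922

H = 2.3259 bits/symbol


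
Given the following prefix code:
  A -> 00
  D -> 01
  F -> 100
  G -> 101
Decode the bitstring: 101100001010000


Decoding step by step:
Bits 101 -> G
Bits 100 -> F
Bits 00 -> A
Bits 101 -> G
Bits 00 -> A
Bits 00 -> A


Decoded message: GFAGAA


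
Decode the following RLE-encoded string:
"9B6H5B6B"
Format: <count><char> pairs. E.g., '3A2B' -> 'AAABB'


Expanding each <count><char> pair:
  9B -> 'BBBBBBBBB'
  6H -> 'HHHHHH'
  5B -> 'BBBBB'
  6B -> 'BBBBBB'

Decoded = BBBBBBBBBHHHHHHBBBBBBBBBBB


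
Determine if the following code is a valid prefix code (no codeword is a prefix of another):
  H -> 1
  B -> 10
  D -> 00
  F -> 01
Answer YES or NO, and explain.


Checking each pair (does one codeword prefix another?):
  H='1' vs B='10': prefix -- VIOLATION

NO -- this is NOT a valid prefix code. H (1) is a prefix of B (10).


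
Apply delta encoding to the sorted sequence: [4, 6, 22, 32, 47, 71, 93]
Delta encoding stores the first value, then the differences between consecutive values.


First value: 4
Deltas:
  6 - 4 = 2
  22 - 6 = 16
  32 - 22 = 10
  47 - 32 = 15
  71 - 47 = 24
  93 - 71 = 22


Delta encoded: [4, 2, 16, 10, 15, 24, 22]


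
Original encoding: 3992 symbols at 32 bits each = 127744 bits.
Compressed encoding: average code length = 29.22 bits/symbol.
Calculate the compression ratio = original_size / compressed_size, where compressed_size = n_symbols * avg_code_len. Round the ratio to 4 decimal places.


original_size = n_symbols * orig_bits = 3992 * 32 = 127744 bits
compressed_size = n_symbols * avg_code_len = 3992 * 29.22 = 116646.24 bits
ratio = original_size / compressed_size = 127744 / 116646.24 = 1.0951

Compression ratio = 1.0951


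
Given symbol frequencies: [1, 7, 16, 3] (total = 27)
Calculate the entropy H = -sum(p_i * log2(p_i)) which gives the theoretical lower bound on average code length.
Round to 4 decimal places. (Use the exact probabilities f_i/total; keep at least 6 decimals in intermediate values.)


Per-symbol terms -p_i * log2(p_i) with p_i = f_i/27:
  p = 1/27 = 0.037037: log2(p) = -4.754888, -p*log2(p) = 0.176107
  p = 7/27 = 0.259259: log2(p) = -1.947533, -p*log2(p) = 0.504916
  p = 16/27 = 0.592593: log2(p) = -0.754888, -p*log2(p) = 0.447341
  p = 3/27 = 0.111111: log2(p) = -3.169925, -p*log2(p) = 0.352214
H = 0.176107 + 0.504916 + 0.447341 + 0.352214 = 1.480578

H = 1.4806 bits/symbol


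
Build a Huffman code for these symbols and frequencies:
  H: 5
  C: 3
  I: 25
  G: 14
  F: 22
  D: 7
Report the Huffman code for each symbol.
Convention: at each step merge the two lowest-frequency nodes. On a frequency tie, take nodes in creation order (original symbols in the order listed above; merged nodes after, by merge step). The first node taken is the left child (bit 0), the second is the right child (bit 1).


Huffman tree construction:
Step 1: Merge C(3) + H(5) = 8
Step 2: Merge D(7) + (C+H)(8) = 15
Step 3: Merge G(14) + (D+(C+H))(15) = 29
Step 4: Merge F(22) + I(25) = 47
Step 5: Merge (G+(D+(C+H)))(29) + (F+I)(47) = 76
Read each symbol's code off the tree from the root (left child = 0, right child = 1).

Codes:
  H: 0111 (length 4)
  C: 0110 (length 4)
  I: 11 (length 2)
  G: 00 (length 2)
  F: 10 (length 2)
  D: 010 (length 3)
Average code length: 175/76 = 2.3026 bits/symbol


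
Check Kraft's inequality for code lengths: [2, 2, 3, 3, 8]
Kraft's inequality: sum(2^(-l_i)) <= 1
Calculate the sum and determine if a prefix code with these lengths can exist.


Sum = 2^(-2) + 2^(-2) + 2^(-3) + 2^(-3) + 2^(-8)
    = 0.25 + 0.25 + 0.125 + 0.125 + 0.00390625
    = 193/256 = 0.75390625
Since 0.75390625 <= 1, Kraft's inequality IS satisfied.
A prefix code with these lengths CAN exist.

Kraft sum = 0.75390625. Satisfied.


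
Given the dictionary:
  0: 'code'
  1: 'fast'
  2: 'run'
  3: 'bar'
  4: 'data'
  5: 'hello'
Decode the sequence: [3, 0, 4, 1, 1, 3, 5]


Look up each index in the dictionary:
  3 -> 'bar'
  0 -> 'code'
  4 -> 'data'
  1 -> 'fast'
  1 -> 'fast'
  3 -> 'bar'
  5 -> 'hello'

Decoded: "bar code data fast fast bar hello"


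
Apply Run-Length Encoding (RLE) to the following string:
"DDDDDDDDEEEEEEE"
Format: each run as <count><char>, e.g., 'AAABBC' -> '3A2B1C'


Scanning runs left to right:
  i=0: run of 'D' x 8 -> '8D'
  i=8: run of 'E' x 7 -> '7E'

RLE = 8D7E


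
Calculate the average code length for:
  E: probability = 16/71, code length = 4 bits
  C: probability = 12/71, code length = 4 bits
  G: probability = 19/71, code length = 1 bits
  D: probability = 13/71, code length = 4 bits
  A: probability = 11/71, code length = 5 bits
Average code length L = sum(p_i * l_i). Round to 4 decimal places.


Weighted contributions p_i * l_i:
  E: (16/71) * 4 = 64/71
  C: (12/71) * 4 = 48/71
  G: (19/71) * 1 = 19/71
  D: (13/71) * 4 = 52/71
  A: (11/71) * 5 = 55/71
Sum = (64 + 48 + 19 + 52 + 55)/71 = 238/71

L = 238/71 = 3.3521 bits/symbol


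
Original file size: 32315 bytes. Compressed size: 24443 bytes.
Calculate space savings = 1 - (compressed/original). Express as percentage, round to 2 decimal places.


ratio = compressed/original = 24443/32315 = 0.756398
savings = 1 - ratio = 1 - 0.756398 = 0.243602
as a percentage: 0.243602 * 100 = 24.36%

Space savings = 1 - 24443/32315 = 24.36%


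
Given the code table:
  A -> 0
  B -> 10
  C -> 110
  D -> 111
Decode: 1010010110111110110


Decoding:
10 -> B
10 -> B
0 -> A
10 -> B
110 -> C
111 -> D
110 -> C
110 -> C


Result: BBABCDCC


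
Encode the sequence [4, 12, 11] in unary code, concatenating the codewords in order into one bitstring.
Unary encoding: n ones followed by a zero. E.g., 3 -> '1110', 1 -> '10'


Encode each number as n ones followed by a terminating 0:
  4 -> 11110 (5 bits)
  12 -> 1111111111110 (13 bits)
  11 -> 111111111110 (12 bits)
Total length = 5 + 13 + 12 = 30 bits.

Unary([4, 12, 11]) = 111101111111111110111111111110 (30 bits)


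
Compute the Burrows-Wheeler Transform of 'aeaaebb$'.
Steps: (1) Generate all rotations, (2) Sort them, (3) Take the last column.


Rotations (sorted):
  0: $aeaaebb -> last char: b
  1: aaebb$ae -> last char: e
  2: aeaaebb$ -> last char: $
  3: aebb$aea -> last char: a
  4: b$aeaaeb -> last char: b
  5: bb$aeaae -> last char: e
  6: eaaebb$a -> last char: a
  7: ebb$aeaa -> last char: a


BWT = be$abeaa


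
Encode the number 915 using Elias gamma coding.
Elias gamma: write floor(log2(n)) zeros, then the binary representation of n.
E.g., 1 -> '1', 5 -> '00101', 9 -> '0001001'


num_bits = floor(log2(915)) + 1 = 10
leading_zeros = num_bits - 1 = 9
binary(915) = 1110010011

Elias gamma(915) = '000000000' + '1110010011' = 0000000001110010011 (19 bits)


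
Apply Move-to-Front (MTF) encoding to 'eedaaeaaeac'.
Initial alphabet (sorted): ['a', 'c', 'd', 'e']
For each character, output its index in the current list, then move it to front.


MTF encoding:
'e': index 3 in ['a', 'c', 'd', 'e'] -> ['e', 'a', 'c', 'd']
'e': index 0 in ['e', 'a', 'c', 'd'] -> ['e', 'a', 'c', 'd']
'd': index 3 in ['e', 'a', 'c', 'd'] -> ['d', 'e', 'a', 'c']
'a': index 2 in ['d', 'e', 'a', 'c'] -> ['a', 'd', 'e', 'c']
'a': index 0 in ['a', 'd', 'e', 'c'] -> ['a', 'd', 'e', 'c']
'e': index 2 in ['a', 'd', 'e', 'c'] -> ['e', 'a', 'd', 'c']
'a': index 1 in ['e', 'a', 'd', 'c'] -> ['a', 'e', 'd', 'c']
'a': index 0 in ['a', 'e', 'd', 'c'] -> ['a', 'e', 'd', 'c']
'e': index 1 in ['a', 'e', 'd', 'c'] -> ['e', 'a', 'd', 'c']
'a': index 1 in ['e', 'a', 'd', 'c'] -> ['a', 'e', 'd', 'c']
'c': index 3 in ['a', 'e', 'd', 'c'] -> ['c', 'a', 'e', 'd']


Output: [3, 0, 3, 2, 0, 2, 1, 0, 1, 1, 3]


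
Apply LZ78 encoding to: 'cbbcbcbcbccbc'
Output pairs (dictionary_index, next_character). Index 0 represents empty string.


LZ78 encoding steps:
Dictionary: {0: ''}
Step 1: w='' (idx 0), next='c' -> output (0, 'c'), add 'c' as idx 1
Step 2: w='' (idx 0), next='b' -> output (0, 'b'), add 'b' as idx 2
Step 3: w='b' (idx 2), next='c' -> output (2, 'c'), add 'bc' as idx 3
Step 4: w='bc' (idx 3), next='b' -> output (3, 'b'), add 'bcb' as idx 4
Step 5: w='c' (idx 1), next='b' -> output (1, 'b'), add 'cb' as idx 5
Step 6: w='c' (idx 1), next='c' -> output (1, 'c'), add 'cc' as idx 6
Step 7: w='bc' (idx 3), end of input -> output (3, '')


Encoded: [(0, 'c'), (0, 'b'), (2, 'c'), (3, 'b'), (1, 'b'), (1, 'c'), (3, '')]


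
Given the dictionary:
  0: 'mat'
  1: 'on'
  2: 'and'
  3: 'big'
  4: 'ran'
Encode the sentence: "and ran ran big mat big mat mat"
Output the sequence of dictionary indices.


Look up each word in the dictionary:
  'and' -> 2
  'ran' -> 4
  'ran' -> 4
  'big' -> 3
  'mat' -> 0
  'big' -> 3
  'mat' -> 0
  'mat' -> 0

Encoded: [2, 4, 4, 3, 0, 3, 0, 0]


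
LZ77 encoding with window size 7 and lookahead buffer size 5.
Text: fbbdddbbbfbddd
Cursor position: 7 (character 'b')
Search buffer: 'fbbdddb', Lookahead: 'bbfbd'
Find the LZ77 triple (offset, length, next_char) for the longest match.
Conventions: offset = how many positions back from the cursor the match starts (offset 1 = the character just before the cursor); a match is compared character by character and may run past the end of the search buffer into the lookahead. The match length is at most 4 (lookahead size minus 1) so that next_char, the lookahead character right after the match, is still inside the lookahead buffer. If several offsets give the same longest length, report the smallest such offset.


Try each offset into the search buffer:
  offset=1 (pos 6, char 'b'): match length 2
  offset=2 (pos 5, char 'd'): match length 0
  offset=3 (pos 4, char 'd'): match length 0
  offset=4 (pos 3, char 'd'): match length 0
  offset=5 (pos 2, char 'b'): match length 1
  offset=6 (pos 1, char 'b'): match length 2
  offset=7 (pos 0, char 'f'): match length 0
Longest match has length 2, found at offsets 1, 6; take the smallest, offset 1.
next_char = character at position 7 + 2 = 9 -> 'f'

Best match: offset=1, length=2 (matching 'bb' starting at position 6)
LZ77 triple: (1, 2, 'f')


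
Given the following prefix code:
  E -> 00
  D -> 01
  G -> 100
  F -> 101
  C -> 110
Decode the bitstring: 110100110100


Decoding step by step:
Bits 110 -> C
Bits 100 -> G
Bits 110 -> C
Bits 100 -> G


Decoded message: CGCG


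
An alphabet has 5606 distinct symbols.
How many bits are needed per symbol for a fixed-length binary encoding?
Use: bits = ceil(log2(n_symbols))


log2(5606) = 12.4528
Bracket: 2^12 = 4096 < 5606 <= 2^13 = 8192
So ceil(log2(5606)) = 13

bits = ceil(log2(5606)) = ceil(12.4528) = 13 bits


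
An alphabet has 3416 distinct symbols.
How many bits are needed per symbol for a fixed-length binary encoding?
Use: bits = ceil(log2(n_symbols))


log2(3416) = 11.7381
Bracket: 2^11 = 2048 < 3416 <= 2^12 = 4096
So ceil(log2(3416)) = 12

bits = ceil(log2(3416)) = ceil(11.7381) = 12 bits


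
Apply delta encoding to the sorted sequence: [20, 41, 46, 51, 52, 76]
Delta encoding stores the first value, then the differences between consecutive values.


First value: 20
Deltas:
  41 - 20 = 21
  46 - 41 = 5
  51 - 46 = 5
  52 - 51 = 1
  76 - 52 = 24


Delta encoded: [20, 21, 5, 5, 1, 24]


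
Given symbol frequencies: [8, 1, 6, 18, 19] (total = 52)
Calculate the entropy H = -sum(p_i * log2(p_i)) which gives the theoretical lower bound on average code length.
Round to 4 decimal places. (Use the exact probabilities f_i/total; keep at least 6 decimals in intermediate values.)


Per-symbol terms -p_i * log2(p_i) with p_i = f_i/52:
  p = 8/52 = 0.153846: log2(p) = -2.700440, -p*log2(p) = 0.415452
  p = 1/52 = 0.019231: log2(p) = -5.700440, -p*log2(p) = 0.109624
  p = 6/52 = 0.115385: log2(p) = -3.115477, -p*log2(p) = 0.359478
  p = 18/52 = 0.346154: log2(p) = -1.530515, -p*log2(p) = 0.529794
  p = 19/52 = 0.365385: log2(p) = -1.452512, -p*log2(p) = 0.530726
H = 0.415452 + 0.109624 + 0.359478 + 0.529794 + 0.530726 = 1.945074

H = 1.9451 bits/symbol


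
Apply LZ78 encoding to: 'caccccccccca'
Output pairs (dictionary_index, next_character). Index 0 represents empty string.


LZ78 encoding steps:
Dictionary: {0: ''}
Step 1: w='' (idx 0), next='c' -> output (0, 'c'), add 'c' as idx 1
Step 2: w='' (idx 0), next='a' -> output (0, 'a'), add 'a' as idx 2
Step 3: w='c' (idx 1), next='c' -> output (1, 'c'), add 'cc' as idx 3
Step 4: w='cc' (idx 3), next='c' -> output (3, 'c'), add 'ccc' as idx 4
Step 5: w='ccc' (idx 4), next='c' -> output (4, 'c'), add 'cccc' as idx 5
Step 6: w='a' (idx 2), end of input -> output (2, '')


Encoded: [(0, 'c'), (0, 'a'), (1, 'c'), (3, 'c'), (4, 'c'), (2, '')]


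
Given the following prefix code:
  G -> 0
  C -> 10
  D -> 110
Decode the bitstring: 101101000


Decoding step by step:
Bits 10 -> C
Bits 110 -> D
Bits 10 -> C
Bits 0 -> G
Bits 0 -> G


Decoded message: CDCGG
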